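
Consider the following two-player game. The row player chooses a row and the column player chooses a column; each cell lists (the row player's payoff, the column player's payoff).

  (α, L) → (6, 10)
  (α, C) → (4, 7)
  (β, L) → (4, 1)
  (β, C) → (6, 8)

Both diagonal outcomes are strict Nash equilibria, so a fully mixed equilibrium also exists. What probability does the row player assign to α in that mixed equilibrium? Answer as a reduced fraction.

The row player's mix p on α must make the column player indifferent between L and C.
The column player's payoff from L: 10p + 1(1−p). From C: 7p + 8(1−p).
Set equal: 3p = 7(1−p) → p = 7/10.

7/10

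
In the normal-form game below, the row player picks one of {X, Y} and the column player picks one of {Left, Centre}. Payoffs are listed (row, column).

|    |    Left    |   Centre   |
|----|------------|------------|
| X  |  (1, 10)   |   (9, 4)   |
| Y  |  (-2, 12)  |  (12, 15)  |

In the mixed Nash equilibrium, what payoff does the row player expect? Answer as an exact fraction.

The column player mixes with probability q on Left, chosen so the row player is indifferent: 1q + 9(1−q) = (-2)q + 12(1−q) gives q = 1/2.
The row player's expected payoff (from either row, since indifferent) is 1·1/2 + 9·1/2 = 5.

5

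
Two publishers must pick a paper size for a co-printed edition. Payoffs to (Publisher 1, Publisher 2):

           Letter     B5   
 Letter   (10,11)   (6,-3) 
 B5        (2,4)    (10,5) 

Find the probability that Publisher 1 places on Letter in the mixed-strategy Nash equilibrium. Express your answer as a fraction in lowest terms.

1/15

Publisher 1's mix p on Letter must make Publisher 2 indifferent between Letter and B5.
Publisher 2's payoff from Letter: 11p + 4(1−p). From B5: (-3)p + 5(1−p).
Set equal: 14p = 1(1−p) → p = 1/15.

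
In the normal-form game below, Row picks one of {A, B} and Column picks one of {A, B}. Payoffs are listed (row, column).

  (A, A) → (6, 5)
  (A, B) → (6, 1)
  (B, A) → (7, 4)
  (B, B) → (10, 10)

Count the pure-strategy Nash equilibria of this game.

Both B: Row gets 10 (best alternative 6); Column gets 10 (best alternative 4). Neither deviates — NE.
Both A is not a NE: Row would switch to B (7 > 6).
No other cell survives both best-response checks, so there is 1 pure NE.

1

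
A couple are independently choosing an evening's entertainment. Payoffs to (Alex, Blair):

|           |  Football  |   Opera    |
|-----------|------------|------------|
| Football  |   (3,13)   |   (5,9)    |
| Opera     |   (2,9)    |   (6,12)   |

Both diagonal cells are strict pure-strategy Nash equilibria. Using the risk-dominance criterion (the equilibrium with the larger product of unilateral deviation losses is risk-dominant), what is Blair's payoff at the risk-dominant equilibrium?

At both Football: Alex loses 3 − 2 = 1 by deviating; Blair loses 13 − 9 = 4. Product = 1·4 = 4.
At both Opera: Alex loses 6 − 5 = 1 by deviating; Blair loses 12 − 9 = 3. Product = 1·3 = 3.
4 > 3, so both Football is risk-dominant. Blair's payoff there is 13.

13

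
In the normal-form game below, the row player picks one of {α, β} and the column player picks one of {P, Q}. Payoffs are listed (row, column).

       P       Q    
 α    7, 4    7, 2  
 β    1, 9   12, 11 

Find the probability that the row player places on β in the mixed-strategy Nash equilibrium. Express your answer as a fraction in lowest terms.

The row player's mix p on α must make the column player indifferent between P and Q.
The column player's payoff from P: 4p + 9(1−p). From Q: 2p + 11(1−p).
Set equal: 2p = 2(1−p) → p = 2/4 = 1/2.
Probability on β is 1 − 1/2 = 1/2.

1/2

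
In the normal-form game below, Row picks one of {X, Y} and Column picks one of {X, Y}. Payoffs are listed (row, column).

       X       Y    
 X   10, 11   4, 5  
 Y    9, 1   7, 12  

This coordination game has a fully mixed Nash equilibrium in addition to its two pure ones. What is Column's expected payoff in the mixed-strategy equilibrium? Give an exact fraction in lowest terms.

127/17

Row mixes with probability p on X, chosen so Column is indifferent: 11p + 1(1−p) = 5p + 12(1−p) gives p = 11/17.
Column's expected payoff is 11·11/17 + 1·6/17 = 127/17.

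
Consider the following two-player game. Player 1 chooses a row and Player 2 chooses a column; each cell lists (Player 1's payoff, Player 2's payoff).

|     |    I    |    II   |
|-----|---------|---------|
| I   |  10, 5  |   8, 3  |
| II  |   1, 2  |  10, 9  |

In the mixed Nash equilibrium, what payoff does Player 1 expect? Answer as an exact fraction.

92/11

Player 2 mixes with probability q on I, chosen so Player 1 is indifferent: 10q + 8(1−q) = 1q + 10(1−q) gives q = 2/11.
Player 1's expected payoff (from either row, since indifferent) is 10·2/11 + 8·9/11 = 92/11.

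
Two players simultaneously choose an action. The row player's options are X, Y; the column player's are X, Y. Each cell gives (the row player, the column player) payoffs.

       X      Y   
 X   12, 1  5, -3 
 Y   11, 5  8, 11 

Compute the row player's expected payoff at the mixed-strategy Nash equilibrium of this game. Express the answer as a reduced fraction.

41/4

The column player mixes with probability q on X, chosen so the row player is indifferent: 12q + 5(1−q) = 11q + 8(1−q) gives q = 3/4.
The row player's expected payoff (from either row, since indifferent) is 12·3/4 + 5·1/4 = 41/4.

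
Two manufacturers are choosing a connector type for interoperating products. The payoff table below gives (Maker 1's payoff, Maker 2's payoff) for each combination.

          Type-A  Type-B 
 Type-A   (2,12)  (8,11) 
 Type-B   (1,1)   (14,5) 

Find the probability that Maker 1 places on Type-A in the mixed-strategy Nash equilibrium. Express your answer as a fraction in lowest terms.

4/5

Maker 1's mix p on Type-A must make Maker 2 indifferent between Type-A and Type-B.
Maker 2's payoff from Type-A: 12p + 1(1−p). From Type-B: 11p + 5(1−p).
Set equal: 1p = 4(1−p) → p = 4/5.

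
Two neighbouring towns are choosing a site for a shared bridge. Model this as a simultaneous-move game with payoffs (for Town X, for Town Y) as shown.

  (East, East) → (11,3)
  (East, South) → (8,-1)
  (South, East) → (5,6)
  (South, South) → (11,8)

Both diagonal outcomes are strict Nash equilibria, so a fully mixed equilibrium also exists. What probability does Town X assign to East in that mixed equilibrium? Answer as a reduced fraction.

Town X's mix p on East must make Town Y indifferent between East and South.
Town Y's payoff from East: 3p + 6(1−p). From South: (-1)p + 8(1−p).
Set equal: 4p = 2(1−p) → p = 2/6 = 1/3.

1/3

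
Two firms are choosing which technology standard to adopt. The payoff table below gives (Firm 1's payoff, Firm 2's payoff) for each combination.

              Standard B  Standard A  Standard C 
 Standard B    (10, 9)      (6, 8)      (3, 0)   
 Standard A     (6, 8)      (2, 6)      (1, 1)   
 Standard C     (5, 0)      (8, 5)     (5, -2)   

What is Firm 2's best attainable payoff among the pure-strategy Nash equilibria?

Both Standard B is a pure NE (Firm 1: 10 ≥ 6; Firm 2: 9 ≥ 8). Firm 2 gets 9.
(Standard C, Standard A) is a pure NE (Firm 1: 8 ≥ 6; Firm 2: 5 ≥ 0). Firm 2 gets 5.
Every other cell has a profitable deviation for at least one player. Highest of {9, 5} is 9.

9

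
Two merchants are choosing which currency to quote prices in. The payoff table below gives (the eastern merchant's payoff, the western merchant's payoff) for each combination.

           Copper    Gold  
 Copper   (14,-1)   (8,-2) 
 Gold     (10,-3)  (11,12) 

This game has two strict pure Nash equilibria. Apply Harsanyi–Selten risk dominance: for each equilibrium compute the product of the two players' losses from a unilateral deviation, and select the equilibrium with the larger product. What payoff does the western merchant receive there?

12

At both Copper: the eastern merchant loses 14 − 10 = 4 by deviating; the western merchant loses -1 − (-2) = 1. Product = 4·1 = 4.
At both Gold: the eastern merchant loses 11 − 8 = 3 by deviating; the western merchant loses 12 − (-3) = 15. Product = 3·15 = 45.
45 > 4, so both Gold is risk-dominant. The western merchant's payoff there is 12.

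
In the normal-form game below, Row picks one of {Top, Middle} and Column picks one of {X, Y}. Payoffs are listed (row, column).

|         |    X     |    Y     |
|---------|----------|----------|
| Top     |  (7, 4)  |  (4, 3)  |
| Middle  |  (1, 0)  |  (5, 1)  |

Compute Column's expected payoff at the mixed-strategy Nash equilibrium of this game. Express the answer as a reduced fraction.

Row mixes with probability p on Top, chosen so Column is indifferent: 4p + 0(1−p) = 3p + 1(1−p) gives p = 1/2.
Column's expected payoff is 4·1/2 + 0·1/2 = 2.

2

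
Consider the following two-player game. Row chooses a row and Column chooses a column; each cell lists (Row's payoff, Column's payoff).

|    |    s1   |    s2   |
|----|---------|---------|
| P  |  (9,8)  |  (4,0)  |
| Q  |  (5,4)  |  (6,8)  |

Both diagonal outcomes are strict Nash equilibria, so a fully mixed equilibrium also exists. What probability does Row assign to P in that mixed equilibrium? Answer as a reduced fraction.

Row's mix p on P must make Column indifferent between s1 and s2.
Column's payoff from s1: 8p + 4(1−p). From s2: 0p + 8(1−p).
Set equal: 8p = 4(1−p) → p = 4/12 = 1/3.

1/3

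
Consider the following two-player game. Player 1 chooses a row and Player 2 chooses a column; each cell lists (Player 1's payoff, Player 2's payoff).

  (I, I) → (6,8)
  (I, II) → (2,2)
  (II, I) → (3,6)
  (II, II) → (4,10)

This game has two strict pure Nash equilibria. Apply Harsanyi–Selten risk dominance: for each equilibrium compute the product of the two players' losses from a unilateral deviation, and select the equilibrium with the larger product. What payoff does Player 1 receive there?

At both I: Player 1 loses 6 − 3 = 3 by deviating; Player 2 loses 8 − 2 = 6. Product = 3·6 = 18.
At both II: Player 1 loses 4 − 2 = 2 by deviating; Player 2 loses 10 − 6 = 4. Product = 2·4 = 8.
18 > 8, so both I is risk-dominant. Player 1's payoff there is 6.

6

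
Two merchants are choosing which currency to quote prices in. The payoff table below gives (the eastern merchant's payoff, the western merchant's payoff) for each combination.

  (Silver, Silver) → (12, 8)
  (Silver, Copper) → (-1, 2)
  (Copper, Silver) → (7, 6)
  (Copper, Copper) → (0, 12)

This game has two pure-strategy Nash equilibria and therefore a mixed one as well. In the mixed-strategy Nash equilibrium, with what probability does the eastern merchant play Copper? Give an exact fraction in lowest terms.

1/2

The eastern merchant's mix p on Silver must make the western merchant indifferent between Silver and Copper.
The western merchant's payoff from Silver: 8p + 6(1−p). From Copper: 2p + 12(1−p).
Set equal: 6p = 6(1−p) → p = 6/12 = 1/2.
Probability on Copper is 1 − 1/2 = 1/2.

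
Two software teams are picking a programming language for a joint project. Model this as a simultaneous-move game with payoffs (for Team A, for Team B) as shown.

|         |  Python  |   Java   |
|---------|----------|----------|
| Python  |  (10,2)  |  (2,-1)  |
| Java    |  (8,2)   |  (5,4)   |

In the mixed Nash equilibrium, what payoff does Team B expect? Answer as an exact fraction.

Team A mixes with probability p on Python, chosen so Team B is indifferent: 2p + 2(1−p) = (-1)p + 4(1−p) gives p = 2/5.
Team B's expected payoff is 2·2/5 + 2·3/5 = 2.

2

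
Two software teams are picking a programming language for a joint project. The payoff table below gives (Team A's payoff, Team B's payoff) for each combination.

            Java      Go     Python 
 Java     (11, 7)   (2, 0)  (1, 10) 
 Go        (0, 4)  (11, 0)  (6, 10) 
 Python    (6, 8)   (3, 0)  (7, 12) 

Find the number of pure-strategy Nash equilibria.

Both Python: Team A gets 7 (best alternative 6); Team B gets 12 (best alternative 8). Neither deviates — NE.
Both Java is not a NE: Team B would switch to Python (10 > 7).
No other cell survives both best-response checks, so there is 1 pure NE.

1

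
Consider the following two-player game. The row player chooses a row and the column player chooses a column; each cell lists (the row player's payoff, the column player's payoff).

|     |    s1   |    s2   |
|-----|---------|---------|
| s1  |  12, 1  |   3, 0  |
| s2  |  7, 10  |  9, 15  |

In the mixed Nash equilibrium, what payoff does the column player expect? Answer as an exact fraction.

The row player mixes with probability p on s1, chosen so the column player is indifferent: 1p + 10(1−p) = 0p + 15(1−p) gives p = 5/6.
The column player's expected payoff is 1·5/6 + 10·1/6 = 5/2.

5/2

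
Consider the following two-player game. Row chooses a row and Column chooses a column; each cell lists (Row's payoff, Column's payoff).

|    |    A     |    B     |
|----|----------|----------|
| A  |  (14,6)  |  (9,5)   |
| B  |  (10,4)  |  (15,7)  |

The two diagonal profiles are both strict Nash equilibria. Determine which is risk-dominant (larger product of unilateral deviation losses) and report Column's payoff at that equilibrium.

At both A: Row loses 14 − 10 = 4 by deviating; Column loses 6 − 5 = 1. Product = 4·1 = 4.
At both B: Row loses 15 − 9 = 6 by deviating; Column loses 7 − 4 = 3. Product = 6·3 = 18.
18 > 4, so both B is risk-dominant. Column's payoff there is 7.

7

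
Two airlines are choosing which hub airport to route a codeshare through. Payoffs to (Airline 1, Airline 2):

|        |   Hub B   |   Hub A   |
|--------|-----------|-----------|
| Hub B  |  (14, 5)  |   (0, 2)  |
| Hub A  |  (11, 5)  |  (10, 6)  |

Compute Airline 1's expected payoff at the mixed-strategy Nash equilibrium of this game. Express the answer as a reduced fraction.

Airline 2 mixes with probability q on Hub B, chosen so Airline 1 is indifferent: 14q + 0(1−q) = 11q + 10(1−q) gives q = 10/13.
Airline 1's expected payoff (from either row, since indifferent) is 14·10/13 + 0·3/13 = 140/13.

140/13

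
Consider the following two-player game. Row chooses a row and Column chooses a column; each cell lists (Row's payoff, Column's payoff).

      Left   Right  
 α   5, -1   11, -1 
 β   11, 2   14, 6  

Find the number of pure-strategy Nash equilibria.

(β, Right): Row gets 14 (best alternative 11); Column gets 6 (best alternative 2). Neither deviates — NE.
(α, Left) is not a NE: Row would switch to β (11 > 5).
No other cell survives both best-response checks, so there is 1 pure NE.

1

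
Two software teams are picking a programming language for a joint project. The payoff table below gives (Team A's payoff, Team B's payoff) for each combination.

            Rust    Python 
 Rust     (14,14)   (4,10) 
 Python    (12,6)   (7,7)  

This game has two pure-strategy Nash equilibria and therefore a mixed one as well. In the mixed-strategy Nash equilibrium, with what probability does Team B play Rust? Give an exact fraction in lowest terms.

3/5

Team B's mix q on Rust must make Team A indifferent between Rust and Python.
Team A's payoff from Rust: 14q + 4(1−q). From Python: 12q + 7(1−q).
Set equal: 2q = 3(1−q) → q = 3/5.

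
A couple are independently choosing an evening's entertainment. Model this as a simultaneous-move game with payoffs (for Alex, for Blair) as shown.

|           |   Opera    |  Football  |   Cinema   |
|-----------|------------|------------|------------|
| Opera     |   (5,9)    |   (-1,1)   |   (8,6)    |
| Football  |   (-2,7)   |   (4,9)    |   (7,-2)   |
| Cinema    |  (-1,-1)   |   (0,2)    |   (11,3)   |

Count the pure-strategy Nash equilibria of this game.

3

Both Opera: Alex gets 5 (best alternative -1); Blair gets 9 (best alternative 6). Neither deviates — NE.
Both Football: Alex gets 4 (best alternative 0); Blair gets 9 (best alternative 7). Neither deviates — NE.
Both Cinema: Alex gets 11 (best alternative 8); Blair gets 3 (best alternative 2). Neither deviates — NE.
(Opera, Cinema) is not a NE: Alex would switch to Cinema (11 > 8).
No other cell survives both best-response checks, so there are 3 pure NE.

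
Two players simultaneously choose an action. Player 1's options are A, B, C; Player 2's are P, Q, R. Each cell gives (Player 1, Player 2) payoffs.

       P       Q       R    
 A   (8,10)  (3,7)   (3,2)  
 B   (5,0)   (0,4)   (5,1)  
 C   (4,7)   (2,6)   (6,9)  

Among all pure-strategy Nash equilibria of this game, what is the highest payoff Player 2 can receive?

(A, P) is a pure NE (Player 1: 8 ≥ 5; Player 2: 10 ≥ 7). Player 2 gets 10.
(C, R) is a pure NE (Player 1: 6 ≥ 5; Player 2: 9 ≥ 7). Player 2 gets 9.
Every other cell has a profitable deviation for at least one player. Highest of {10, 9} is 10.

10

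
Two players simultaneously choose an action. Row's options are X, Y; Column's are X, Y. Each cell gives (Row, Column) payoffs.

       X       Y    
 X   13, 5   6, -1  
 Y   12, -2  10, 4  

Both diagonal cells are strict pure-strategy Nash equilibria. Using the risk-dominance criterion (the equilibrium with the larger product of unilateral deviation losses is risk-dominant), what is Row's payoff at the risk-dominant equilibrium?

At both X: Row loses 13 − 12 = 1 by deviating; Column loses 5 − (-1) = 6. Product = 1·6 = 6.
At both Y: Row loses 10 − 6 = 4 by deviating; Column loses 4 − (-2) = 6. Product = 4·6 = 24.
24 > 6, so both Y is risk-dominant. Row's payoff there is 10.

10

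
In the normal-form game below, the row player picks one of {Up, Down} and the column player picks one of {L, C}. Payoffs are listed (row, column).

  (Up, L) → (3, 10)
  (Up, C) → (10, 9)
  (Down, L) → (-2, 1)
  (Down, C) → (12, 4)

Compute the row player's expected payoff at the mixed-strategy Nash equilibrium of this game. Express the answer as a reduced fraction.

8

The column player mixes with probability q on L, chosen so the row player is indifferent: 3q + 10(1−q) = (-2)q + 12(1−q) gives q = 2/7.
The row player's expected payoff (from either row, since indifferent) is 3·2/7 + 10·5/7 = 8.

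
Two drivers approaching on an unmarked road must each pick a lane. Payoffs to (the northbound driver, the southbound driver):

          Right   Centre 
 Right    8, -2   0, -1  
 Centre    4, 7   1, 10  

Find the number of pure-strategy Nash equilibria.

Both Centre: the northbound driver gets 1 (best alternative 0); the southbound driver gets 10 (best alternative 7). Neither deviates — NE.
Both Right is not a NE: the southbound driver would switch to Centre (-1 > -2).
No other cell survives both best-response checks, so there is 1 pure NE.

1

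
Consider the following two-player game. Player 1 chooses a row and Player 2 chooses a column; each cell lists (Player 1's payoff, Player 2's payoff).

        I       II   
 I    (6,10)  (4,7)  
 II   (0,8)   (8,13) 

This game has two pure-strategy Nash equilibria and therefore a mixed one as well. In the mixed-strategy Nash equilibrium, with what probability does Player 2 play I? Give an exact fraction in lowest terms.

Player 2's mix q on I must make Player 1 indifferent between I and II.
Player 1's payoff from I: 6q + 4(1−q). From II: 0q + 8(1−q).
Set equal: 6q = 4(1−q) → q = 4/10 = 2/5.

2/5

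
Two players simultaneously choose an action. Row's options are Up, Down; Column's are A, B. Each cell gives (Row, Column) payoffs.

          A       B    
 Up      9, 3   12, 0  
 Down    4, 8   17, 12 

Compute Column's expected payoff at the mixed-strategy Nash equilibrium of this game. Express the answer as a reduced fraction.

36/7

Row mixes with probability p on Up, chosen so Column is indifferent: 3p + 8(1−p) = 0p + 12(1−p) gives p = 4/7.
Column's expected payoff is 3·4/7 + 8·3/7 = 36/7.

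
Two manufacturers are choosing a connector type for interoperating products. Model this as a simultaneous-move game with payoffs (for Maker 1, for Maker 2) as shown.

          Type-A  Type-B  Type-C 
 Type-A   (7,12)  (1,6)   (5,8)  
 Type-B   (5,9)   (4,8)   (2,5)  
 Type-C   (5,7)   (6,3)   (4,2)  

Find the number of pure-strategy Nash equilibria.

1

Both Type-A: Maker 1 gets 7 (best alternative 5); Maker 2 gets 12 (best alternative 8). Neither deviates — NE.
Both Type-B is not a NE: Maker 1 would switch to Type-C (6 > 4).
No other cell survives both best-response checks, so there is 1 pure NE.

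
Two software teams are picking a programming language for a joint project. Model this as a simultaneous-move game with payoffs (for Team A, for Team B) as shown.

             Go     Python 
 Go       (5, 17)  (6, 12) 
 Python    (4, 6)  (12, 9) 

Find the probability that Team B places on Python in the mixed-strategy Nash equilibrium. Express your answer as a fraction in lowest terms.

1/7

Team B's mix q on Go must make Team A indifferent between Go and Python.
Team A's payoff from Go: 5q + 6(1−q). From Python: 4q + 12(1−q).
Set equal: 1q = 6(1−q) → q = 6/7.
Probability on Python is 1 − 6/7 = 1/7.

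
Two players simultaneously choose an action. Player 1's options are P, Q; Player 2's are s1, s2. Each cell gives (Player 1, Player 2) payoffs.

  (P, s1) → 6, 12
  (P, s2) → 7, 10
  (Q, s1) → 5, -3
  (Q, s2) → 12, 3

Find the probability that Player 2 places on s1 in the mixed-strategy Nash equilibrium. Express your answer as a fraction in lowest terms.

Player 2's mix q on s1 must make Player 1 indifferent between P and Q.
Player 1's payoff from P: 6q + 7(1−q). From Q: 5q + 12(1−q).
Set equal: 1q = 5(1−q) → q = 5/6.

5/6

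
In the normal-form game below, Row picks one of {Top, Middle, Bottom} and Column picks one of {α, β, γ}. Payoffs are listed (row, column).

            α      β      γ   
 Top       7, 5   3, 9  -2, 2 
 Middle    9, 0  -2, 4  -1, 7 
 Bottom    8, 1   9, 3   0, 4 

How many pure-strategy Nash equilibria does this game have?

1

(Bottom, γ): Row gets 0 (best alternative -1); Column gets 4 (best alternative 3). Neither deviates — NE.
(Top, α) is not a NE: Row would switch to Middle (9 > 7).
No other cell survives both best-response checks, so there is 1 pure NE.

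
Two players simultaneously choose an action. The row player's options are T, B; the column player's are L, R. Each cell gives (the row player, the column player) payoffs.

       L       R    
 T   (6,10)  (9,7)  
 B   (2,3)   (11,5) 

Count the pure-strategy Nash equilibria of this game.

2

(T, L): the row player gets 6 (best alternative 2); the column player gets 10 (best alternative 7). Neither deviates — NE.
(B, R): the row player gets 11 (best alternative 9); the column player gets 5 (best alternative 3). Neither deviates — NE.
(B, L) is not a NE: the row player would switch to T (6 > 2).
No other cell survives both best-response checks, so there are 2 pure NE.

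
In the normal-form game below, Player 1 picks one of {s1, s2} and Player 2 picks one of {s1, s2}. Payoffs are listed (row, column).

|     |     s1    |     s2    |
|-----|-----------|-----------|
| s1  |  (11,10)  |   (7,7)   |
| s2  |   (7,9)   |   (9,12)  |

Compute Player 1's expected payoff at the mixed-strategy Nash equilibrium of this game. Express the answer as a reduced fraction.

Player 2 mixes with probability q on s1, chosen so Player 1 is indifferent: 11q + 7(1−q) = 7q + 9(1−q) gives q = 1/3.
Player 1's expected payoff (from either row, since indifferent) is 11·1/3 + 7·2/3 = 25/3.

25/3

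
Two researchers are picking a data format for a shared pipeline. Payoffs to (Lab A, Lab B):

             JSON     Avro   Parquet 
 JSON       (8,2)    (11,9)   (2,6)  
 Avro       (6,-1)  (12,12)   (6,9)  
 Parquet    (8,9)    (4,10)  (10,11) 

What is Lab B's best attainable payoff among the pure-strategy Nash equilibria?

Both Avro is a pure NE (Lab A: 12 ≥ 11; Lab B: 12 ≥ 9). Lab B gets 12.
Both Parquet is a pure NE (Lab A: 10 ≥ 6; Lab B: 11 ≥ 10). Lab B gets 11.
Every other cell has a profitable deviation for at least one player. Highest of {12, 11} is 12.

12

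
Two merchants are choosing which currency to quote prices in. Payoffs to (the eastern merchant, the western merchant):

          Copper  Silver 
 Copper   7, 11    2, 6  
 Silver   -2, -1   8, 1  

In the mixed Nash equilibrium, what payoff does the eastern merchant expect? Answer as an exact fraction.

The western merchant mixes with probability q on Copper, chosen so the eastern merchant is indifferent: 7q + 2(1−q) = (-2)q + 8(1−q) gives q = 2/5.
The eastern merchant's expected payoff (from either row, since indifferent) is 7·2/5 + 2·3/5 = 4.

4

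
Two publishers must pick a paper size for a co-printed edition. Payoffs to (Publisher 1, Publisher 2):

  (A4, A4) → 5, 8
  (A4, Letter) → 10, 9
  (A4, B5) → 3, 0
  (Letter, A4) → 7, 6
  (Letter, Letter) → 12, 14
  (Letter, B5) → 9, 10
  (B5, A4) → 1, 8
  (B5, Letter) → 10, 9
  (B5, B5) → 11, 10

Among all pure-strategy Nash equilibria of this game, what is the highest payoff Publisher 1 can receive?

12

Both Letter is a pure NE (Publisher 1: 12 ≥ 10; Publisher 2: 14 ≥ 10). Publisher 1 gets 12.
Both B5 is a pure NE (Publisher 1: 11 ≥ 9; Publisher 2: 10 ≥ 9). Publisher 1 gets 11.
Every other cell has a profitable deviation for at least one player. Highest of {12, 11} is 12.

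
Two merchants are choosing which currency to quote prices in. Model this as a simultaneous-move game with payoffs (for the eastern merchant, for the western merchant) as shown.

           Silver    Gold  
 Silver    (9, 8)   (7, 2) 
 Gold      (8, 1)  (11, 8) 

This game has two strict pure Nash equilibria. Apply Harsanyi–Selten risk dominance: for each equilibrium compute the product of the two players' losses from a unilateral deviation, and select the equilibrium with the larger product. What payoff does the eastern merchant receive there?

At both Silver: the eastern merchant loses 9 − 8 = 1 by deviating; the western merchant loses 8 − 2 = 6. Product = 1·6 = 6.
At both Gold: the eastern merchant loses 11 − 7 = 4 by deviating; the western merchant loses 8 − 1 = 7. Product = 4·7 = 28.
28 > 6, so both Gold is risk-dominant. The eastern merchant's payoff there is 11.

11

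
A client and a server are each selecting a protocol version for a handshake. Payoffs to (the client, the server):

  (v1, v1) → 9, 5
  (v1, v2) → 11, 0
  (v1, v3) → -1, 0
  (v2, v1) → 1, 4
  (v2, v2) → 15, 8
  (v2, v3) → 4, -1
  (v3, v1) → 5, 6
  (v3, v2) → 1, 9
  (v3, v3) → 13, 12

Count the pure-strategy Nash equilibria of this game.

Both v1: the client gets 9 (best alternative 5); the server gets 5 (best alternative 0). Neither deviates — NE.
Both v2: the client gets 15 (best alternative 11); the server gets 8 (best alternative 4). Neither deviates — NE.
Both v3: the client gets 13 (best alternative 4); the server gets 12 (best alternative 9). Neither deviates — NE.
(v1, v3) is not a NE: the client would switch to v3 (13 > -1).
No other cell survives both best-response checks, so there are 3 pure NE.

3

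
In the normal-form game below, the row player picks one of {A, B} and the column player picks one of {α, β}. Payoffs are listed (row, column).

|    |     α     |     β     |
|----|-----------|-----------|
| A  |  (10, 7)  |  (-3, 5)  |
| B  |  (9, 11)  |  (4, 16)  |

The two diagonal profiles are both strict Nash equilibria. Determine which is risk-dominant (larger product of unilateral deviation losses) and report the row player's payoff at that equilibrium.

At (A, α): the row player loses 10 − 9 = 1 by deviating; the column player loses 7 − 5 = 2. Product = 1·2 = 2.
At (B, β): the row player loses 4 − (-3) = 7 by deviating; the column player loses 16 − 11 = 5. Product = 7·5 = 35.
35 > 2, so (B, β) is risk-dominant. The row player's payoff there is 4.

4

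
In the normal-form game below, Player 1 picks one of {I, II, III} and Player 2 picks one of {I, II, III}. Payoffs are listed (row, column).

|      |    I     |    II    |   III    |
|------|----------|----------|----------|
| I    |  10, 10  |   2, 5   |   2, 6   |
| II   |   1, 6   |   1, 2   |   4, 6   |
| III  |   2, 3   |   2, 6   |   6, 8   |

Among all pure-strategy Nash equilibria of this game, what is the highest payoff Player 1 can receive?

10

Both I is a pure NE (Player 1: 10 ≥ 2; Player 2: 10 ≥ 6). Player 1 gets 10.
Both III is a pure NE (Player 1: 6 ≥ 4; Player 2: 8 ≥ 6). Player 1 gets 6.
Every other cell has a profitable deviation for at least one player. Highest of {10, 6} is 10.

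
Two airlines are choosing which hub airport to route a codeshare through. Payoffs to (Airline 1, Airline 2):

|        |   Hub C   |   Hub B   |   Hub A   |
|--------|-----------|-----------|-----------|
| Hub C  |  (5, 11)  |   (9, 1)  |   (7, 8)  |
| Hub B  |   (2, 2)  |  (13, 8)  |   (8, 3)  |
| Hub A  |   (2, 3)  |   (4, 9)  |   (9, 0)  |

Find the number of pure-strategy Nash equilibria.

Both Hub C: Airline 1 gets 5 (best alternative 2); Airline 2 gets 11 (best alternative 8). Neither deviates — NE.
Both Hub B: Airline 1 gets 13 (best alternative 9); Airline 2 gets 8 (best alternative 3). Neither deviates — NE.
Both Hub A is not a NE: Airline 2 would switch to Hub B (9 > 0).
No other cell survives both best-response checks, so there are 2 pure NE.

2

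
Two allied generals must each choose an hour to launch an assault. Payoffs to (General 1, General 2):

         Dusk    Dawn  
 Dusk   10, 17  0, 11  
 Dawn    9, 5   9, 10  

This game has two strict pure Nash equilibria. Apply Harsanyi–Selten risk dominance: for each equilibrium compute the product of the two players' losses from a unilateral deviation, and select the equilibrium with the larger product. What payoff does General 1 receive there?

At both Dusk: General 1 loses 10 − 9 = 1 by deviating; General 2 loses 17 − 11 = 6. Product = 1·6 = 6.
At both Dawn: General 1 loses 9 − 0 = 9 by deviating; General 2 loses 10 − 5 = 5. Product = 9·5 = 45.
45 > 6, so both Dawn is risk-dominant. General 1's payoff there is 9.

9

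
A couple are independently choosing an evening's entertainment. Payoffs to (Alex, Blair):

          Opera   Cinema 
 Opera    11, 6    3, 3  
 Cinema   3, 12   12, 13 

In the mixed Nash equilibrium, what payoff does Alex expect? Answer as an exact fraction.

123/17

Blair mixes with probability q on Opera, chosen so Alex is indifferent: 11q + 3(1−q) = 3q + 12(1−q) gives q = 9/17.
Alex's expected payoff (from either row, since indifferent) is 11·9/17 + 3·8/17 = 123/17.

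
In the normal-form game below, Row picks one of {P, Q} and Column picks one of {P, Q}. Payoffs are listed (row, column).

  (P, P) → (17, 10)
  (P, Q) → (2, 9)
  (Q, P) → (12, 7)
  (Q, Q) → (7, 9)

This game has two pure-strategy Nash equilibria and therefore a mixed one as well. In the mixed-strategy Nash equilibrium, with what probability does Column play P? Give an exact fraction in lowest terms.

Column's mix q on P must make Row indifferent between P and Q.
Row's payoff from P: 17q + 2(1−q). From Q: 12q + 7(1−q).
Set equal: 5q = 5(1−q) → q = 5/10 = 1/2.

1/2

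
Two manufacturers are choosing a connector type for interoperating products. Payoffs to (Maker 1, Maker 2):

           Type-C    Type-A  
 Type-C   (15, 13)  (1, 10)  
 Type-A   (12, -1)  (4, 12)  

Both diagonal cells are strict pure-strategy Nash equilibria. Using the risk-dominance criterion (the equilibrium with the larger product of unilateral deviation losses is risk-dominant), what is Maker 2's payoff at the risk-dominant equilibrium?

12

At both Type-C: Maker 1 loses 15 − 12 = 3 by deviating; Maker 2 loses 13 − 10 = 3. Product = 3·3 = 9.
At both Type-A: Maker 1 loses 4 − 1 = 3 by deviating; Maker 2 loses 12 − (-1) = 13. Product = 3·13 = 39.
39 > 9, so both Type-A is risk-dominant. Maker 2's payoff there is 12.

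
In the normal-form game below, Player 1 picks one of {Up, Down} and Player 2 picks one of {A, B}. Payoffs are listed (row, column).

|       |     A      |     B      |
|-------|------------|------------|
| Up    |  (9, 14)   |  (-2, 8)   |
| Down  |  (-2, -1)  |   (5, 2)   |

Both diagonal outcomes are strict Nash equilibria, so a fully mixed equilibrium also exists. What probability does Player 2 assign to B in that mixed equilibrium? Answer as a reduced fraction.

Player 2's mix q on A must make Player 1 indifferent between Up and Down.
Player 1's payoff from Up: 9q + (-2)(1−q). From Down: (-2)q + 5(1−q).
Set equal: 11q = 7(1−q) → q = 7/18.
Probability on B is 1 − 7/18 = 11/18.

11/18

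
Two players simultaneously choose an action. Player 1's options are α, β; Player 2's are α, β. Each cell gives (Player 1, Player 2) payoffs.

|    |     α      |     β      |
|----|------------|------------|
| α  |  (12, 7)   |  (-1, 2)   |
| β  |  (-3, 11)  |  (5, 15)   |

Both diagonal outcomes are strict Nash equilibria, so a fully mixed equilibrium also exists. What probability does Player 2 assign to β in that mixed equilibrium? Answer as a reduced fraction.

5/7

Player 2's mix q on α must make Player 1 indifferent between α and β.
Player 1's payoff from α: 12q + (-1)(1−q). From β: (-3)q + 5(1−q).
Set equal: 15q = 6(1−q) → q = 6/21 = 2/7.
Probability on β is 1 − 2/7 = 5/7.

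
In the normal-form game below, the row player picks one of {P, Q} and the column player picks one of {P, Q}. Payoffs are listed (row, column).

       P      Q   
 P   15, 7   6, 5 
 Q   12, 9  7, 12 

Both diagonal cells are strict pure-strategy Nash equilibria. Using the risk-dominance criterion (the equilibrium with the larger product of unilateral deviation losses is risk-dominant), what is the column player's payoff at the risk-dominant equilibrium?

7

At both P: the row player loses 15 − 12 = 3 by deviating; the column player loses 7 − 5 = 2. Product = 3·2 = 6.
At both Q: the row player loses 7 − 6 = 1 by deviating; the column player loses 12 − 9 = 3. Product = 1·3 = 3.
6 > 3, so both P is risk-dominant. The column player's payoff there is 7.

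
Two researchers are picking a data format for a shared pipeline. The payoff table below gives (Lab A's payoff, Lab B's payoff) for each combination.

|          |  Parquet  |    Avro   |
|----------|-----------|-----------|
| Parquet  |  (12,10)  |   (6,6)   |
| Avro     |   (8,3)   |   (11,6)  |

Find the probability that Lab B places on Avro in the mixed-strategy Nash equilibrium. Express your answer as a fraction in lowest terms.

Lab B's mix q on Parquet must make Lab A indifferent between Parquet and Avro.
Lab A's payoff from Parquet: 12q + 6(1−q). From Avro: 8q + 11(1−q).
Set equal: 4q = 5(1−q) → q = 5/9.
Probability on Avro is 1 − 5/9 = 4/9.

4/9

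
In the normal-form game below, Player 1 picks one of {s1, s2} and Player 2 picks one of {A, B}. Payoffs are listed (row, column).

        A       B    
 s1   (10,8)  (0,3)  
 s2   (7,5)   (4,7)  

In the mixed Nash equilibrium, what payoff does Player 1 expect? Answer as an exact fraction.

Player 2 mixes with probability q on A, chosen so Player 1 is indifferent: 10q + 0(1−q) = 7q + 4(1−q) gives q = 4/7.
Player 1's expected payoff (from either row, since indifferent) is 10·4/7 + 0·3/7 = 40/7.

40/7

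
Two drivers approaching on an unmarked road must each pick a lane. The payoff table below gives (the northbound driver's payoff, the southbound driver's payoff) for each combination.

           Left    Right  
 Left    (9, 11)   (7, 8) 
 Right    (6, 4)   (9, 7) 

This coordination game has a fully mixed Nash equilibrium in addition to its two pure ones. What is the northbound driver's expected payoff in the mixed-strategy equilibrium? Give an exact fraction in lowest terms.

The southbound driver mixes with probability q on Left, chosen so the northbound driver is indifferent: 9q + 7(1−q) = 6q + 9(1−q) gives q = 2/5.
The northbound driver's expected payoff (from either row, since indifferent) is 9·2/5 + 7·3/5 = 39/5.

39/5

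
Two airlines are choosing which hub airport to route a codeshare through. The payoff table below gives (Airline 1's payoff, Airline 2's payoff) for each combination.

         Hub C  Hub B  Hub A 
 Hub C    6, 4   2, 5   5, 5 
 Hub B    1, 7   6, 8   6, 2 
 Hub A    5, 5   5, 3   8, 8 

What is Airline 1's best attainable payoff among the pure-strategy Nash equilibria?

8

Both Hub B is a pure NE (Airline 1: 6 ≥ 5; Airline 2: 8 ≥ 7). Airline 1 gets 6.
Both Hub A is a pure NE (Airline 1: 8 ≥ 6; Airline 2: 8 ≥ 5). Airline 1 gets 8.
Every other cell has a profitable deviation for at least one player. Highest of {6, 8} is 8.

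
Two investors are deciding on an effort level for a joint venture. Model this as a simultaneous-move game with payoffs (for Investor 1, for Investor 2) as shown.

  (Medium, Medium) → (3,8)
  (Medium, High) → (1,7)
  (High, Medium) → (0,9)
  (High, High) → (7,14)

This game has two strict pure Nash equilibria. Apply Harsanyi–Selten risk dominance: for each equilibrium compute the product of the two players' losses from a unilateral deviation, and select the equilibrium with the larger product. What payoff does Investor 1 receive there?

7

At both Medium: Investor 1 loses 3 − 0 = 3 by deviating; Investor 2 loses 8 − 7 = 1. Product = 3·1 = 3.
At both High: Investor 1 loses 7 − 1 = 6 by deviating; Investor 2 loses 14 − 9 = 5. Product = 6·5 = 30.
30 > 3, so both High is risk-dominant. Investor 1's payoff there is 7.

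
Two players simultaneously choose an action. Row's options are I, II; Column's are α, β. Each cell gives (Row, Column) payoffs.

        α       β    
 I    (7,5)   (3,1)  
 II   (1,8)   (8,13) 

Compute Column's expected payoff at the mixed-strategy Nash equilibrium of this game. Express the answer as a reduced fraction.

19/3

Row mixes with probability p on I, chosen so Column is indifferent: 5p + 8(1−p) = 1p + 13(1−p) gives p = 5/9.
Column's expected payoff is 5·5/9 + 8·4/9 = 19/3.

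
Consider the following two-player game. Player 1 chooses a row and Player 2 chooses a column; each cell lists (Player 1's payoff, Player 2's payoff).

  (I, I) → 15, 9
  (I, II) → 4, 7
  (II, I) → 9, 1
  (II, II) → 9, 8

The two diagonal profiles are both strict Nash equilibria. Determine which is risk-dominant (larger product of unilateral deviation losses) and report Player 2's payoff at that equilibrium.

8

At both I: Player 1 loses 15 − 9 = 6 by deviating; Player 2 loses 9 − 7 = 2. Product = 6·2 = 12.
At both II: Player 1 loses 9 − 4 = 5 by deviating; Player 2 loses 8 − 1 = 7. Product = 5·7 = 35.
35 > 12, so both II is risk-dominant. Player 2's payoff there is 8.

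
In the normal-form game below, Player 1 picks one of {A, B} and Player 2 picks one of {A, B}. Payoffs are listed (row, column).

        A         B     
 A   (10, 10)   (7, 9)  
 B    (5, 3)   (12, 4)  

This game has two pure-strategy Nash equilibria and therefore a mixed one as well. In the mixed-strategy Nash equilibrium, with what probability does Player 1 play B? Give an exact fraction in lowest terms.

1/2

Player 1's mix p on A must make Player 2 indifferent between A and B.
Player 2's payoff from A: 10p + 3(1−p). From B: 9p + 4(1−p).
Set equal: 1p = 1(1−p) → p = 1/2.
Probability on B is 1 − 1/2 = 1/2.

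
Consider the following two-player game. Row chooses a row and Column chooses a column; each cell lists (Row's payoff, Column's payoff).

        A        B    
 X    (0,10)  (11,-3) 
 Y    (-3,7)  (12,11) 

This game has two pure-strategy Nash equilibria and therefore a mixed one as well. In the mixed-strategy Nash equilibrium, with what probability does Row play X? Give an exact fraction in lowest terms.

4/17

Row's mix p on X must make Column indifferent between A and B.
Column's payoff from A: 10p + 7(1−p). From B: (-3)p + 11(1−p).
Set equal: 13p = 4(1−p) → p = 4/17.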